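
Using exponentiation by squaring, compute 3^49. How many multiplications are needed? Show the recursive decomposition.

Computing 3^49 by squaring (build up from 3^1; each line after the first costs one multiplication):

3^1 = 3
3^2 = (3^1)^2 = 3^2 = 9
3^3 = 3 * 3^2 = 3 * 9 = 27
3^6 = (3^3)^2 = 27^2 = 729
3^12 = (3^6)^2 = 729^2 = 531441
3^24 = (3^12)^2 = 531441^2 = 282429536481
3^48 = (3^24)^2 = 282429536481^2 = 79766443076872509863361
3^49 = 3 * 3^48 = 3 * 79766443076872509863361 = 239299329230617529590083

Result: 239299329230617529590083
Multiplications needed: 7 (7 lines after 3^1)

3^49 = 239299329230617529590083. Using exponentiation by squaring, this requires 7 multiplications. The key idea: if the exponent is even, square the half-power; if odd, multiply by the base once.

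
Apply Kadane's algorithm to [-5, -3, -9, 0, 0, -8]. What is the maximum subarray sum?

Using Kadane's algorithm on [-5, -3, -9, 0, 0, -8]:

Scanning through the array:
Position 1 (value -3): max_ending_here = -3, max_so_far = -3
Position 2 (value -9): max_ending_here = -9, max_so_far = -3
Position 3 (value 0): max_ending_here = 0, max_so_far = 0
Position 4 (value 0): max_ending_here = 0, max_so_far = 0
Position 5 (value -8): max_ending_here = -8, max_so_far = 0

Maximum subarray: [0]
Maximum sum: 0

The maximum subarray is [0] with sum 0. This subarray runs from index 3 to index 3.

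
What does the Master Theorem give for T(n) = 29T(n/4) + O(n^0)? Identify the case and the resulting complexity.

Master Theorem for T(n) = 29T(n/4) + O(n^0):

a = 29, b = 4, c = 0
log_b(a) = log_4(29) = 2.4290

Case 1: c = 0 < log_4(29) = 2.4290
T(n) = O(n^(log_4 29))

For T(n) = 29T(n/4) + O(n^0): log_4(29) = 2.4290. This is Case 1 of the Master Theorem (c < log_b(a), work dominated by leaves), giving O(n^(log_4 29)).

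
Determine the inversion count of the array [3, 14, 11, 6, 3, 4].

Finding inversions in [3, 14, 11, 6, 3, 4]:

(1, 2): arr[1]=14 > arr[2]=11
(1, 3): arr[1]=14 > arr[3]=6
(1, 4): arr[1]=14 > arr[4]=3
(1, 5): arr[1]=14 > arr[5]=4
(2, 3): arr[2]=11 > arr[3]=6
(2, 4): arr[2]=11 > arr[4]=3
(2, 5): arr[2]=11 > arr[5]=4
(3, 4): arr[3]=6 > arr[4]=3
(3, 5): arr[3]=6 > arr[5]=4

Total inversions: 9

The array has 9 inversion(s): (1,2), (1,3), (1,4), (1,5), (2,3), (2,4), (2,5), (3,4), (3,5). Each pair (i,j) satisfies i < j and arr[i] > arr[j].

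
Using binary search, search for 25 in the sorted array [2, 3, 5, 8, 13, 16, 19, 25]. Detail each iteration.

Binary search for 25 in [2, 3, 5, 8, 13, 16, 19, 25]:

lo=0, hi=7, mid=3, arr[mid]=8 -> 8 < 25, search right half
lo=4, hi=7, mid=5, arr[mid]=16 -> 16 < 25, search right half
lo=6, hi=7, mid=6, arr[mid]=19 -> 19 < 25, search right half
lo=7, hi=7, mid=7, arr[mid]=25 -> Found target at index 7!

Binary search finds 25 at index 7 after 4 comparisons. The search repeatedly halves the search space by comparing with the middle element.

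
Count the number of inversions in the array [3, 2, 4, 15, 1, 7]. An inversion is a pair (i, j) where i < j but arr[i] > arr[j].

Finding inversions in [3, 2, 4, 15, 1, 7]:

(0, 1): arr[0]=3 > arr[1]=2
(0, 4): arr[0]=3 > arr[4]=1
(1, 4): arr[1]=2 > arr[4]=1
(2, 4): arr[2]=4 > arr[4]=1
(3, 4): arr[3]=15 > arr[4]=1
(3, 5): arr[3]=15 > arr[5]=7

Total inversions: 6

The array has 6 inversion(s): (0,1), (0,4), (1,4), (2,4), (3,4), (3,5). Each pair (i,j) satisfies i < j and arr[i] > arr[j].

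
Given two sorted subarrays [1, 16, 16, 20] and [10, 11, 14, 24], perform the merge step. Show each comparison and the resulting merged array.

Merging process:

Compare 1 vs 10: take 1 from left. Merged: [1]
Compare 16 vs 10: take 10 from right. Merged: [1, 10]
Compare 16 vs 11: take 11 from right. Merged: [1, 10, 11]
Compare 16 vs 14: take 14 from right. Merged: [1, 10, 11, 14]
Compare 16 vs 24: take 16 from left. Merged: [1, 10, 11, 14, 16]
Compare 16 vs 24: take 16 from left. Merged: [1, 10, 11, 14, 16, 16]
Compare 20 vs 24: take 20 from left. Merged: [1, 10, 11, 14, 16, 16, 20]
Append remaining from right: [24]. Merged: [1, 10, 11, 14, 16, 16, 20, 24]

Final merged array: [1, 10, 11, 14, 16, 16, 20, 24]
Total comparisons: 7

The merged array is [1, 10, 11, 14, 16, 16, 20, 24], requiring 7 comparisons. The merge step runs in O(n) time where n is the total number of elements.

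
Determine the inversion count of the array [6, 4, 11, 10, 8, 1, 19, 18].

Finding inversions in [6, 4, 11, 10, 8, 1, 19, 18]:

(0, 1): arr[0]=6 > arr[1]=4
(0, 5): arr[0]=6 > arr[5]=1
(1, 5): arr[1]=4 > arr[5]=1
(2, 3): arr[2]=11 > arr[3]=10
(2, 4): arr[2]=11 > arr[4]=8
(2, 5): arr[2]=11 > arr[5]=1
(3, 4): arr[3]=10 > arr[4]=8
(3, 5): arr[3]=10 > arr[5]=1
(4, 5): arr[4]=8 > arr[5]=1
(6, 7): arr[6]=19 > arr[7]=18

Total inversions: 10

The array has 10 inversion(s): (0,1), (0,5), (1,5), (2,3), (2,4), (2,5), (3,4), (3,5), (4,5), (6,7). Each pair (i,j) satisfies i < j and arr[i] > arr[j].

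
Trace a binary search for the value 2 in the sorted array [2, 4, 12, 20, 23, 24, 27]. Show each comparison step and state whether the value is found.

Binary search for 2 in [2, 4, 12, 20, 23, 24, 27]:

lo=0, hi=6, mid=3, arr[mid]=20 -> 20 > 2, search left half
lo=0, hi=2, mid=1, arr[mid]=4 -> 4 > 2, search left half
lo=0, hi=0, mid=0, arr[mid]=2 -> Found target at index 0!

Binary search finds 2 at index 0 after 3 comparisons. The search repeatedly halves the search space by comparing with the middle element.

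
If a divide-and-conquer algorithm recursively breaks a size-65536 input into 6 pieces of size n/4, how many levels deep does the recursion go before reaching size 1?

For divide and conquer with division factor 4:

Problem sizes at each level:
Level 0: 65536
Level 1: 16384
Level 2: 4096
Level 3: 1024
Level 4: 256
Level 5: 64
Level 6: 16
Level 7: 4
Level 8: 1

The root is level 0 and the size-1 base case is level 8 (the tree spans levels 0 through 8, i.e. 9 levels counting the root), so the depth is the number of divisions: log_4(65536) = 8

The recursion tree depth is log_4(65536) = 8. At each level, the problem size is divided by 4, so it takes 8 divisions to reduce to a base case of size 1. The algorithm makes 6 recursive calls at each level.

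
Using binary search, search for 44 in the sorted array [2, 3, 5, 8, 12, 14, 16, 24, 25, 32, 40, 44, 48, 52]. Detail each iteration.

Binary search for 44 in [2, 3, 5, 8, 12, 14, 16, 24, 25, 32, 40, 44, 48, 52]:

lo=0, hi=13, mid=6, arr[mid]=16 -> 16 < 44, search right half
lo=7, hi=13, mid=10, arr[mid]=40 -> 40 < 44, search right half
lo=11, hi=13, mid=12, arr[mid]=48 -> 48 > 44, search left half
lo=11, hi=11, mid=11, arr[mid]=44 -> Found target at index 11!

Binary search finds 44 at index 11 after 4 comparisons. The search repeatedly halves the search space by comparing with the middle element.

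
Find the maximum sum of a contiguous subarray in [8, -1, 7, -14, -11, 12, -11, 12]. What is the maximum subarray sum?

Using Kadane's algorithm on [8, -1, 7, -14, -11, 12, -11, 12]:

Scanning through the array:
Position 1 (value -1): max_ending_here = 7, max_so_far = 8
Position 2 (value 7): max_ending_here = 14, max_so_far = 14
Position 3 (value -14): max_ending_here = 0, max_so_far = 14
Position 4 (value -11): max_ending_here = -11, max_so_far = 14
Position 5 (value 12): max_ending_here = 12, max_so_far = 14
Position 6 (value -11): max_ending_here = 1, max_so_far = 14
Position 7 (value 12): max_ending_here = 13, max_so_far = 14

Maximum subarray: [8, -1, 7]
Maximum sum: 14

The maximum subarray is [8, -1, 7] with sum 14. This subarray runs from index 0 to index 2.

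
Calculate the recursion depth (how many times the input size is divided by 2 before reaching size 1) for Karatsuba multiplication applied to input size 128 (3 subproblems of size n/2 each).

For divide and conquer with division factor 2:

Problem sizes at each level:
Level 0: 128
Level 1: 64
Level 2: 32
Level 3: 16
Level 4: 8
Level 5: 4
Level 6: 2
Level 7: 1

The root is level 0 and the size-1 base case is level 7 (the tree spans levels 0 through 7, i.e. 8 levels counting the root), so the depth is the number of divisions: log_2(128) = 7

The recursion tree depth is log_2(128) = 7. At each level, the problem size is divided by 2, so it takes 7 divisions to reduce to a base case of size 1. The algorithm makes 3 recursive calls at each level.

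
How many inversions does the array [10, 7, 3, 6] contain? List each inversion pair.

Finding inversions in [10, 7, 3, 6]:

(0, 1): arr[0]=10 > arr[1]=7
(0, 2): arr[0]=10 > arr[2]=3
(0, 3): arr[0]=10 > arr[3]=6
(1, 2): arr[1]=7 > arr[2]=3
(1, 3): arr[1]=7 > arr[3]=6

Total inversions: 5

The array has 5 inversion(s): (0,1), (0,2), (0,3), (1,2), (1,3). Each pair (i,j) satisfies i < j and arr[i] > arr[j].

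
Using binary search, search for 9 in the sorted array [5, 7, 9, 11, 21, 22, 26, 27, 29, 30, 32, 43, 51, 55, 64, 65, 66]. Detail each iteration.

Binary search for 9 in [5, 7, 9, 11, 21, 22, 26, 27, 29, 30, 32, 43, 51, 55, 64, 65, 66]:

lo=0, hi=16, mid=8, arr[mid]=29 -> 29 > 9, search left half
lo=0, hi=7, mid=3, arr[mid]=11 -> 11 > 9, search left half
lo=0, hi=2, mid=1, arr[mid]=7 -> 7 < 9, search right half
lo=2, hi=2, mid=2, arr[mid]=9 -> Found target at index 2!

Binary search finds 9 at index 2 after 4 comparisons. The search repeatedly halves the search space by comparing with the middle element.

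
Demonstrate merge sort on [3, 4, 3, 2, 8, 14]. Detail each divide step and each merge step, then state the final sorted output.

Merge sort trace:

Split: [3, 4, 3, 2, 8, 14] -> [3, 4, 3] and [2, 8, 14]
  Split: [3, 4, 3] -> [3] and [4, 3]
    Split: [4, 3] -> [4] and [3]
    Merge: [4] + [3] -> [3, 4]
  Merge: [3] + [3, 4] -> [3, 3, 4]
  Split: [2, 8, 14] -> [2] and [8, 14]
    Split: [8, 14] -> [8] and [14]
    Merge: [8] + [14] -> [8, 14]
  Merge: [2] + [8, 14] -> [2, 8, 14]
Merge: [3, 3, 4] + [2, 8, 14] -> [2, 3, 3, 4, 8, 14]

Final sorted array: [2, 3, 3, 4, 8, 14]

The merge sort proceeds by recursively splitting the array and merging sorted halves.
After all merges, the sorted array is [2, 3, 3, 4, 8, 14].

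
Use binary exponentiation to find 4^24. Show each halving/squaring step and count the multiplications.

Computing 4^24 by squaring (build up from 4^1; each line after the first costs one multiplication):

4^1 = 4
4^2 = (4^1)^2 = 4^2 = 16
4^3 = 4 * 4^2 = 4 * 16 = 64
4^6 = (4^3)^2 = 64^2 = 4096
4^12 = (4^6)^2 = 4096^2 = 16777216
4^24 = (4^12)^2 = 16777216^2 = 281474976710656

Result: 281474976710656
Multiplications needed: 5 (5 lines after 4^1)

4^24 = 281474976710656. Using exponentiation by squaring, this requires 5 multiplications. The key idea: if the exponent is even, square the half-power; if odd, multiply by the base once.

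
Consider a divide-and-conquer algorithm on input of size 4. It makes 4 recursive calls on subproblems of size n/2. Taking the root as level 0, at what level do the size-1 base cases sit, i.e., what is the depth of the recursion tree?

For divide and conquer with division factor 2:

Problem sizes at each level:
Level 0: 4
Level 1: 2
Level 2: 1

The root is level 0 and the size-1 base case is level 2 (the tree spans levels 0 through 2, i.e. 3 levels counting the root), so the depth is the number of divisions: log_2(4) = 2

The recursion tree depth is log_2(4) = 2. At each level, the problem size is divided by 2, so it takes 2 divisions to reduce to a base case of size 1. The algorithm makes 4 recursive calls at each level.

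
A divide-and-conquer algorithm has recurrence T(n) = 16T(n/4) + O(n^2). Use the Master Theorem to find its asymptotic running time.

Master Theorem for T(n) = 16T(n/4) + O(n^2):

a = 16, b = 4, c = 2
log_b(a) = log_4(16) = 2.0000

Case 2: c = 2 = log_4(16) = 2.0000
T(n) = O(n^2 log n) = O(n^2 log n)

For T(n) = 16T(n/4) + O(n^2): log_4(16) = 2.0000. This is Case 2 of the Master Theorem (c = log_b(a), equal work at all levels), giving O(n^2 log n).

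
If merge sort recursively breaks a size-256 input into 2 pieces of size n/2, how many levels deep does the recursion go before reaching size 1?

For divide and conquer with division factor 2:

Problem sizes at each level:
Level 0: 256
Level 1: 128
Level 2: 64
Level 3: 32
Level 4: 16
Level 5: 8
Level 6: 4
Level 7: 2
Level 8: 1

The root is level 0 and the size-1 base case is level 8 (the tree spans levels 0 through 8, i.e. 9 levels counting the root), so the depth is the number of divisions: log_2(256) = 8

The recursion tree depth is log_2(256) = 8. At each level, the problem size is divided by 2, so it takes 8 divisions to reduce to a base case of size 1. The algorithm makes 2 recursive calls at each level.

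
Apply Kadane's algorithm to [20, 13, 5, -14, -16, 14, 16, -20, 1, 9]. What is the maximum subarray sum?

Using Kadane's algorithm on [20, 13, 5, -14, -16, 14, 16, -20, 1, 9]:

Scanning through the array:
Position 1 (value 13): max_ending_here = 33, max_so_far = 33
Position 2 (value 5): max_ending_here = 38, max_so_far = 38
Position 3 (value -14): max_ending_here = 24, max_so_far = 38
Position 4 (value -16): max_ending_here = 8, max_so_far = 38
Position 5 (value 14): max_ending_here = 22, max_so_far = 38
Position 6 (value 16): max_ending_here = 38, max_so_far = 38
Position 7 (value -20): max_ending_here = 18, max_so_far = 38
Position 8 (value 1): max_ending_here = 19, max_so_far = 38
Position 9 (value 9): max_ending_here = 28, max_so_far = 38

Maximum subarray: [20, 13, 5]
Maximum sum: 38

The maximum subarray is [20, 13, 5] with sum 38. This subarray runs from index 0 to index 2.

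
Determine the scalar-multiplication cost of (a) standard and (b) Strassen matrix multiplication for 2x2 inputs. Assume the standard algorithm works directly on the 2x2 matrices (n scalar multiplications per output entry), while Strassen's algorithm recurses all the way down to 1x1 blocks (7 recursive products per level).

Matrix multiplication for 2x2 matrices:

Standard algorithm: 2^3 = 8 multiplications
Strassen's algorithm: 7^(log2(2)) = 7^1 = 7 multiplications
Savings: 8 - 7 = 1 multiplications

Standard: 8 multiplications (2^3). Strassen: 7 multiplications (7^1). Strassen reduces 8 recursive multiplications to 7 at each level.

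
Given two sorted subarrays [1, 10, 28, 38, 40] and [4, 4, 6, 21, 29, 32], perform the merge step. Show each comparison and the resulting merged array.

Merging process:

Compare 1 vs 4: take 1 from left. Merged: [1]
Compare 10 vs 4: take 4 from right. Merged: [1, 4]
Compare 10 vs 4: take 4 from right. Merged: [1, 4, 4]
Compare 10 vs 6: take 6 from right. Merged: [1, 4, 4, 6]
Compare 10 vs 21: take 10 from left. Merged: [1, 4, 4, 6, 10]
Compare 28 vs 21: take 21 from right. Merged: [1, 4, 4, 6, 10, 21]
Compare 28 vs 29: take 28 from left. Merged: [1, 4, 4, 6, 10, 21, 28]
Compare 38 vs 29: take 29 from right. Merged: [1, 4, 4, 6, 10, 21, 28, 29]
Compare 38 vs 32: take 32 from right. Merged: [1, 4, 4, 6, 10, 21, 28, 29, 32]
Append remaining from left: [38, 40]. Merged: [1, 4, 4, 6, 10, 21, 28, 29, 32, 38, 40]

Final merged array: [1, 4, 4, 6, 10, 21, 28, 29, 32, 38, 40]
Total comparisons: 9

The merged array is [1, 4, 4, 6, 10, 21, 28, 29, 32, 38, 40], requiring 9 comparisons. The merge step runs in O(n) time where n is the total number of elements.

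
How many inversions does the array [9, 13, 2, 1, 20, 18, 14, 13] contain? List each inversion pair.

Finding inversions in [9, 13, 2, 1, 20, 18, 14, 13]:

(0, 2): arr[0]=9 > arr[2]=2
(0, 3): arr[0]=9 > arr[3]=1
(1, 2): arr[1]=13 > arr[2]=2
(1, 3): arr[1]=13 > arr[3]=1
(2, 3): arr[2]=2 > arr[3]=1
(4, 5): arr[4]=20 > arr[5]=18
(4, 6): arr[4]=20 > arr[6]=14
(4, 7): arr[4]=20 > arr[7]=13
(5, 6): arr[5]=18 > arr[6]=14
(5, 7): arr[5]=18 > arr[7]=13
(6, 7): arr[6]=14 > arr[7]=13

Total inversions: 11

The array has 11 inversion(s): (0,2), (0,3), (1,2), (1,3), (2,3), (4,5), (4,6), (4,7), (5,6), (5,7), (6,7). Each pair (i,j) satisfies i < j and arr[i] > arr[j].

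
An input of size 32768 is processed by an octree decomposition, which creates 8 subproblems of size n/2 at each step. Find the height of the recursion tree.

For divide and conquer with division factor 2:

Problem sizes at each level:
Level 0: 32768
Level 1: 16384
Level 2: 8192
Level 3: 4096
Level 4: 2048
Level 5: 1024
Level 6: 512
Level 7: 256
Level 8: 128
Level 9: 64
Level 10: 32
Level 11: 16
Level 12: 8
Level 13: 4
Level 14: 2
Level 15: 1

The root is level 0 and the size-1 base case is level 15 (the tree spans levels 0 through 15, i.e. 16 levels counting the root), so the depth is the number of divisions: log_2(32768) = 15

The recursion tree depth is log_2(32768) = 15. At each level, the problem size is divided by 2, so it takes 15 divisions to reduce to a base case of size 1. The algorithm makes 8 recursive calls at each level.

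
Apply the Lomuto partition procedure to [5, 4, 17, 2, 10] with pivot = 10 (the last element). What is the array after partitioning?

Lomuto partition with pivot = 10:

Initial array: [5, 4, 17, 2, 10]

arr[0]=5 <= 10: swap with position 0, array becomes [5, 4, 17, 2, 10]
arr[1]=4 <= 10: swap with position 1, array becomes [5, 4, 17, 2, 10]
arr[2]=17 > 10: no swap
arr[3]=2 <= 10: swap with position 2, array becomes [5, 4, 2, 17, 10]

Place pivot at position 3: [5, 4, 2, 10, 17]
Pivot position: 3

After partitioning with pivot 10, the array becomes [5, 4, 2, 10, 17]. The pivot is placed at index 3. All elements to the left of the pivot are <= 10, and all elements to the right are > 10.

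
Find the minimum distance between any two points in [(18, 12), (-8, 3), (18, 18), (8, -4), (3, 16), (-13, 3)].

Computing all pairwise distances among 6 points:

d((18, 12), (-8, 3)) = 27.5136
d((18, 12), (18, 18)) = 6.0
d((18, 12), (8, -4)) = 18.868
d((18, 12), (3, 16)) = 15.5242
d((18, 12), (-13, 3)) = 32.28
d((-8, 3), (18, 18)) = 30.0167
d((-8, 3), (8, -4)) = 17.4642
d((-8, 3), (3, 16)) = 17.0294
d((-8, 3), (-13, 3)) = 5.0 <-- minimum
d((18, 18), (8, -4)) = 24.1661
d((18, 18), (3, 16)) = 15.1327
d((18, 18), (-13, 3)) = 34.4384
d((8, -4), (3, 16)) = 20.6155
d((8, -4), (-13, 3)) = 22.1359
d((3, 16), (-13, 3)) = 20.6155

Closest pair: (-8, 3) and (-13, 3) with distance 5.0

The closest pair is (-8, 3) and (-13, 3) with Euclidean distance 5.0. For 6 points, brute-force pairwise comparison is shown above. For large n, the divide-and-conquer algorithm (sort by x, recurse on halves, check the dividing strip) achieves O(n log n).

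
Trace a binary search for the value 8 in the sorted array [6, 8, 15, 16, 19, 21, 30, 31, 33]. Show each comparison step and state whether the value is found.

Binary search for 8 in [6, 8, 15, 16, 19, 21, 30, 31, 33]:

lo=0, hi=8, mid=4, arr[mid]=19 -> 19 > 8, search left half
lo=0, hi=3, mid=1, arr[mid]=8 -> Found target at index 1!

Binary search finds 8 at index 1 after 2 comparisons. The search repeatedly halves the search space by comparing with the middle element.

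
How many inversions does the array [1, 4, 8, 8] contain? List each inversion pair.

Finding inversions in [1, 4, 8, 8]:


Total inversions: 0

The array has 0 inversions. It is already sorted.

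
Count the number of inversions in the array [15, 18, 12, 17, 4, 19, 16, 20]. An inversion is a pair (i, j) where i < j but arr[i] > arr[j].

Finding inversions in [15, 18, 12, 17, 4, 19, 16, 20]:

(0, 2): arr[0]=15 > arr[2]=12
(0, 4): arr[0]=15 > arr[4]=4
(1, 2): arr[1]=18 > arr[2]=12
(1, 3): arr[1]=18 > arr[3]=17
(1, 4): arr[1]=18 > arr[4]=4
(1, 6): arr[1]=18 > arr[6]=16
(2, 4): arr[2]=12 > arr[4]=4
(3, 4): arr[3]=17 > arr[4]=4
(3, 6): arr[3]=17 > arr[6]=16
(5, 6): arr[5]=19 > arr[6]=16

Total inversions: 10

The array has 10 inversion(s): (0,2), (0,4), (1,2), (1,3), (1,4), (1,6), (2,4), (3,4), (3,6), (5,6). Each pair (i,j) satisfies i < j and arr[i] > arr[j].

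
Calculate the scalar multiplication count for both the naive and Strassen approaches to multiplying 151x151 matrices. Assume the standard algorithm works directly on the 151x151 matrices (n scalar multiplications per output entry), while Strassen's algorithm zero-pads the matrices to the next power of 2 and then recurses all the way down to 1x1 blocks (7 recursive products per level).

Matrix multiplication for 151x151 matrices:

Strassen's algorithm requires power-of-2 dimensions. Pad 151x151 to 256x256 (next power of 2).

Standard algorithm: 151^3 = 3442951 multiplications
Strassen's algorithm: 7^(log2(256)) = 7^8 = 5764801 multiplications
Difference: 3442951 - 5764801 = -2321850 (Strassen uses MORE here due to padding overhead — for small or just-over-power-of-2 n, padding can outweigh the per-level savings)

Standard: 3442951 multiplications (151^3). Strassen: 5764801 multiplications (7^8, after padding to 256x256). Strassen reduces 8 recursive multiplications to 7 at each level.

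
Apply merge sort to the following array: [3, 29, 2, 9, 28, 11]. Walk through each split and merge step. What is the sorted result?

Merge sort trace:

Split: [3, 29, 2, 9, 28, 11] -> [3, 29, 2] and [9, 28, 11]
  Split: [3, 29, 2] -> [3] and [29, 2]
    Split: [29, 2] -> [29] and [2]
    Merge: [29] + [2] -> [2, 29]
  Merge: [3] + [2, 29] -> [2, 3, 29]
  Split: [9, 28, 11] -> [9] and [28, 11]
    Split: [28, 11] -> [28] and [11]
    Merge: [28] + [11] -> [11, 28]
  Merge: [9] + [11, 28] -> [9, 11, 28]
Merge: [2, 3, 29] + [9, 11, 28] -> [2, 3, 9, 11, 28, 29]

Final sorted array: [2, 3, 9, 11, 28, 29]

The merge sort proceeds by recursively splitting the array and merging sorted halves.
After all merges, the sorted array is [2, 3, 9, 11, 28, 29].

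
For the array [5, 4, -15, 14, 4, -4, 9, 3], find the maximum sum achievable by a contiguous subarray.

Using Kadane's algorithm on [5, 4, -15, 14, 4, -4, 9, 3]:

Scanning through the array:
Position 1 (value 4): max_ending_here = 9, max_so_far = 9
Position 2 (value -15): max_ending_here = -6, max_so_far = 9
Position 3 (value 14): max_ending_here = 14, max_so_far = 14
Position 4 (value 4): max_ending_here = 18, max_so_far = 18
Position 5 (value -4): max_ending_here = 14, max_so_far = 18
Position 6 (value 9): max_ending_here = 23, max_so_far = 23
Position 7 (value 3): max_ending_here = 26, max_so_far = 26

Maximum subarray: [14, 4, -4, 9, 3]
Maximum sum: 26

The maximum subarray is [14, 4, -4, 9, 3] with sum 26. This subarray runs from index 3 to index 7.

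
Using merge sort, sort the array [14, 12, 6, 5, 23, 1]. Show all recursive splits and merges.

Merge sort trace:

Split: [14, 12, 6, 5, 23, 1] -> [14, 12, 6] and [5, 23, 1]
  Split: [14, 12, 6] -> [14] and [12, 6]
    Split: [12, 6] -> [12] and [6]
    Merge: [12] + [6] -> [6, 12]
  Merge: [14] + [6, 12] -> [6, 12, 14]
  Split: [5, 23, 1] -> [5] and [23, 1]
    Split: [23, 1] -> [23] and [1]
    Merge: [23] + [1] -> [1, 23]
  Merge: [5] + [1, 23] -> [1, 5, 23]
Merge: [6, 12, 14] + [1, 5, 23] -> [1, 5, 6, 12, 14, 23]

Final sorted array: [1, 5, 6, 12, 14, 23]

The merge sort proceeds by recursively splitting the array and merging sorted halves.
After all merges, the sorted array is [1, 5, 6, 12, 14, 23].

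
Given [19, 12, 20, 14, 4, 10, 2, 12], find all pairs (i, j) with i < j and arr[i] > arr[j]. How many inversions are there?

Finding inversions in [19, 12, 20, 14, 4, 10, 2, 12]:

(0, 1): arr[0]=19 > arr[1]=12
(0, 3): arr[0]=19 > arr[3]=14
(0, 4): arr[0]=19 > arr[4]=4
(0, 5): arr[0]=19 > arr[5]=10
(0, 6): arr[0]=19 > arr[6]=2
(0, 7): arr[0]=19 > arr[7]=12
(1, 4): arr[1]=12 > arr[4]=4
(1, 5): arr[1]=12 > arr[5]=10
(1, 6): arr[1]=12 > arr[6]=2
(2, 3): arr[2]=20 > arr[3]=14
(2, 4): arr[2]=20 > arr[4]=4
(2, 5): arr[2]=20 > arr[5]=10
(2, 6): arr[2]=20 > arr[6]=2
(2, 7): arr[2]=20 > arr[7]=12
(3, 4): arr[3]=14 > arr[4]=4
(3, 5): arr[3]=14 > arr[5]=10
(3, 6): arr[3]=14 > arr[6]=2
(3, 7): arr[3]=14 > arr[7]=12
(4, 6): arr[4]=4 > arr[6]=2
(5, 6): arr[5]=10 > arr[6]=2

Total inversions: 20

The array has 20 inversion(s): (0,1), (0,3), (0,4), (0,5), (0,6), (0,7), (1,4), (1,5), (1,6), (2,3), (2,4), (2,5), (2,6), (2,7), (3,4), (3,5), (3,6), (3,7), (4,6), (5,6). Each pair (i,j) satisfies i < j and arr[i] > arr[j].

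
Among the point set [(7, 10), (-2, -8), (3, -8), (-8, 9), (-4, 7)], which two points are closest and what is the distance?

Computing all pairwise distances among 5 points:

d((7, 10), (-2, -8)) = 20.1246
d((7, 10), (3, -8)) = 18.4391
d((7, 10), (-8, 9)) = 15.0333
d((7, 10), (-4, 7)) = 11.4018
d((-2, -8), (3, -8)) = 5.0
d((-2, -8), (-8, 9)) = 18.0278
d((-2, -8), (-4, 7)) = 15.1327
d((3, -8), (-8, 9)) = 20.2485
d((3, -8), (-4, 7)) = 16.5529
d((-8, 9), (-4, 7)) = 4.4721 <-- minimum

Closest pair: (-8, 9) and (-4, 7) with distance 4.4721

The closest pair is (-8, 9) and (-4, 7) with Euclidean distance 4.4721. For 5 points, brute-force pairwise comparison is shown above. For large n, the divide-and-conquer algorithm (sort by x, recurse on halves, check the dividing strip) achieves O(n log n).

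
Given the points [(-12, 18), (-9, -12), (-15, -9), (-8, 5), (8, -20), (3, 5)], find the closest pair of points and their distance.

Computing all pairwise distances among 6 points:

d((-12, 18), (-9, -12)) = 30.1496
d((-12, 18), (-15, -9)) = 27.1662
d((-12, 18), (-8, 5)) = 13.6015
d((-12, 18), (8, -20)) = 42.9418
d((-12, 18), (3, 5)) = 19.8494
d((-9, -12), (-15, -9)) = 6.7082 <-- minimum
d((-9, -12), (-8, 5)) = 17.0294
d((-9, -12), (8, -20)) = 18.7883
d((-9, -12), (3, 5)) = 20.8087
d((-15, -9), (-8, 5)) = 15.6525
d((-15, -9), (8, -20)) = 25.4951
d((-15, -9), (3, 5)) = 22.8035
d((-8, 5), (8, -20)) = 29.6816
d((-8, 5), (3, 5)) = 11.0
d((8, -20), (3, 5)) = 25.4951

Closest pair: (-9, -12) and (-15, -9) with distance 6.7082

The closest pair is (-9, -12) and (-15, -9) with Euclidean distance 6.7082. For 6 points, brute-force pairwise comparison is shown above. For large n, the divide-and-conquer algorithm (sort by x, recurse on halves, check the dividing strip) achieves O(n log n).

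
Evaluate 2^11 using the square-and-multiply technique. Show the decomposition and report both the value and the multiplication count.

Computing 2^11 by squaring (build up from 2^1; each line after the first costs one multiplication):

2^1 = 2
2^2 = (2^1)^2 = 2^2 = 4
2^4 = (2^2)^2 = 4^2 = 16
2^5 = 2 * 2^4 = 2 * 16 = 32
2^10 = (2^5)^2 = 32^2 = 1024
2^11 = 2 * 2^10 = 2 * 1024 = 2048

Result: 2048
Multiplications needed: 5 (5 lines after 2^1)

2^11 = 2048. Using exponentiation by squaring, this requires 5 multiplications. The key idea: if the exponent is even, square the half-power; if odd, multiply by the base once.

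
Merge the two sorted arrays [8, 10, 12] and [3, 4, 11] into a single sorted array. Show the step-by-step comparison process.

Merging process:

Compare 8 vs 3: take 3 from right. Merged: [3]
Compare 8 vs 4: take 4 from right. Merged: [3, 4]
Compare 8 vs 11: take 8 from left. Merged: [3, 4, 8]
Compare 10 vs 11: take 10 from left. Merged: [3, 4, 8, 10]
Compare 12 vs 11: take 11 from right. Merged: [3, 4, 8, 10, 11]
Append remaining from left: [12]. Merged: [3, 4, 8, 10, 11, 12]

Final merged array: [3, 4, 8, 10, 11, 12]
Total comparisons: 5

The merged array is [3, 4, 8, 10, 11, 12], requiring 5 comparisons. The merge step runs in O(n) time where n is the total number of elements.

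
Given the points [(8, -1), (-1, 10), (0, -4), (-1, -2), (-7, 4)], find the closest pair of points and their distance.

Computing all pairwise distances among 5 points:

d((8, -1), (-1, 10)) = 14.2127
d((8, -1), (0, -4)) = 8.544
d((8, -1), (-1, -2)) = 9.0554
d((8, -1), (-7, 4)) = 15.8114
d((-1, 10), (0, -4)) = 14.0357
d((-1, 10), (-1, -2)) = 12.0
d((-1, 10), (-7, 4)) = 8.4853
d((0, -4), (-1, -2)) = 2.2361 <-- minimum
d((0, -4), (-7, 4)) = 10.6301
d((-1, -2), (-7, 4)) = 8.4853

Closest pair: (0, -4) and (-1, -2) with distance 2.2361

The closest pair is (0, -4) and (-1, -2) with Euclidean distance 2.2361. For 5 points, brute-force pairwise comparison is shown above. For large n, the divide-and-conquer algorithm (sort by x, recurse on halves, check the dividing strip) achieves O(n log n).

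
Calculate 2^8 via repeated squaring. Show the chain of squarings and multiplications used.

Computing 2^8 by squaring (build up from 2^1; each line after the first costs one multiplication):

2^1 = 2
2^2 = (2^1)^2 = 2^2 = 4
2^4 = (2^2)^2 = 4^2 = 16
2^8 = (2^4)^2 = 16^2 = 256

Result: 256
Multiplications needed: 3 (3 lines after 2^1)

2^8 = 256. Using exponentiation by squaring, this requires 3 multiplications. The key idea: if the exponent is even, square the half-power; if odd, multiply by the base once.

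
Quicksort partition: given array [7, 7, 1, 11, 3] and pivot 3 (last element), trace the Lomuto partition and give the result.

Lomuto partition with pivot = 3:

Initial array: [7, 7, 1, 11, 3]

arr[0]=7 > 3: no swap
arr[1]=7 > 3: no swap
arr[2]=1 <= 3: swap with position 0, array becomes [1, 7, 7, 11, 3]
arr[3]=11 > 3: no swap

Place pivot at position 1: [1, 3, 7, 11, 7]
Pivot position: 1

After partitioning with pivot 3, the array becomes [1, 3, 7, 11, 7]. The pivot is placed at index 1. All elements to the left of the pivot are <= 3, and all elements to the right are > 3.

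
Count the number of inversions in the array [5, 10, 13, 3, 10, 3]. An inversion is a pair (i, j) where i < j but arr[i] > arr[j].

Finding inversions in [5, 10, 13, 3, 10, 3]:

(0, 3): arr[0]=5 > arr[3]=3
(0, 5): arr[0]=5 > arr[5]=3
(1, 3): arr[1]=10 > arr[3]=3
(1, 5): arr[1]=10 > arr[5]=3
(2, 3): arr[2]=13 > arr[3]=3
(2, 4): arr[2]=13 > arr[4]=10
(2, 5): arr[2]=13 > arr[5]=3
(4, 5): arr[4]=10 > arr[5]=3

Total inversions: 8

The array has 8 inversion(s): (0,3), (0,5), (1,3), (1,5), (2,3), (2,4), (2,5), (4,5). Each pair (i,j) satisfies i < j and arr[i] > arr[j].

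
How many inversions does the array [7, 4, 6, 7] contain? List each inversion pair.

Finding inversions in [7, 4, 6, 7]:

(0, 1): arr[0]=7 > arr[1]=4
(0, 2): arr[0]=7 > arr[2]=6

Total inversions: 2

The array has 2 inversion(s): (0,1), (0,2). Each pair (i,j) satisfies i < j and arr[i] > arr[j].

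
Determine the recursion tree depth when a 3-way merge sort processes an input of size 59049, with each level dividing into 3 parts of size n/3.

For divide and conquer with division factor 3:

Problem sizes at each level:
Level 0: 59049
Level 1: 19683
Level 2: 6561
Level 3: 2187
Level 4: 729
Level 5: 243
Level 6: 81
Level 7: 27
Level 8: 9
Level 9: 3
Level 10: 1

The root is level 0 and the size-1 base case is level 10 (the tree spans levels 0 through 10, i.e. 11 levels counting the root), so the depth is the number of divisions: log_3(59049) = 10

The recursion tree depth is log_3(59049) = 10. At each level, the problem size is divided by 3, so it takes 10 divisions to reduce to a base case of size 1. The algorithm makes 3 recursive calls at each level.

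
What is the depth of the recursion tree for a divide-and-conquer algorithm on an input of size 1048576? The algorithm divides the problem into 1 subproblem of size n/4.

For divide and conquer with division factor 4:

Problem sizes at each level:
Level 0: 1048576
Level 1: 262144
Level 2: 65536
Level 3: 16384
Level 4: 4096
Level 5: 1024
Level 6: 256
Level 7: 64
Level 8: 16
Level 9: 4
Level 10: 1

The root is level 0 and the size-1 base case is level 10 (the tree spans levels 0 through 10, i.e. 11 levels counting the root), so the depth is the number of divisions: log_4(1048576) = 10

The recursion tree depth is log_4(1048576) = 10. At each level, the problem size is divided by 4, so it takes 10 divisions to reduce to a base case of size 1. The algorithm makes 1 recursive call at each level.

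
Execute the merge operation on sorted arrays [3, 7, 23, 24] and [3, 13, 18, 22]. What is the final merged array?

Merging process:

Compare 3 vs 3: take 3 from left. Merged: [3]
Compare 7 vs 3: take 3 from right. Merged: [3, 3]
Compare 7 vs 13: take 7 from left. Merged: [3, 3, 7]
Compare 23 vs 13: take 13 from right. Merged: [3, 3, 7, 13]
Compare 23 vs 18: take 18 from right. Merged: [3, 3, 7, 13, 18]
Compare 23 vs 22: take 22 from right. Merged: [3, 3, 7, 13, 18, 22]
Append remaining from left: [23, 24]. Merged: [3, 3, 7, 13, 18, 22, 23, 24]

Final merged array: [3, 3, 7, 13, 18, 22, 23, 24]
Total comparisons: 6

The merged array is [3, 3, 7, 13, 18, 22, 23, 24], requiring 6 comparisons. The merge step runs in O(n) time where n is the total number of elements.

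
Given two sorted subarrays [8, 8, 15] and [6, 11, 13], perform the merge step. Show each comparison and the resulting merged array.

Merging process:

Compare 8 vs 6: take 6 from right. Merged: [6]
Compare 8 vs 11: take 8 from left. Merged: [6, 8]
Compare 8 vs 11: take 8 from left. Merged: [6, 8, 8]
Compare 15 vs 11: take 11 from right. Merged: [6, 8, 8, 11]
Compare 15 vs 13: take 13 from right. Merged: [6, 8, 8, 11, 13]
Append remaining from left: [15]. Merged: [6, 8, 8, 11, 13, 15]

Final merged array: [6, 8, 8, 11, 13, 15]
Total comparisons: 5

The merged array is [6, 8, 8, 11, 13, 15], requiring 5 comparisons. The merge step runs in O(n) time where n is the total number of elements.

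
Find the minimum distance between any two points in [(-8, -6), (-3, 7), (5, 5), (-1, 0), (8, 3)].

Computing all pairwise distances among 5 points:

d((-8, -6), (-3, 7)) = 13.9284
d((-8, -6), (5, 5)) = 17.0294
d((-8, -6), (-1, 0)) = 9.2195
d((-8, -6), (8, 3)) = 18.3576
d((-3, 7), (5, 5)) = 8.2462
d((-3, 7), (-1, 0)) = 7.2801
d((-3, 7), (8, 3)) = 11.7047
d((5, 5), (-1, 0)) = 7.8102
d((5, 5), (8, 3)) = 3.6056 <-- minimum
d((-1, 0), (8, 3)) = 9.4868

Closest pair: (5, 5) and (8, 3) with distance 3.6056

The closest pair is (5, 5) and (8, 3) with Euclidean distance 3.6056. For 5 points, brute-force pairwise comparison is shown above. For large n, the divide-and-conquer algorithm (sort by x, recurse on halves, check the dividing strip) achieves O(n log n).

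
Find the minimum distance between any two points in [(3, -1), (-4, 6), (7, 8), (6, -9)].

Computing all pairwise distances among 4 points:

d((3, -1), (-4, 6)) = 9.8995
d((3, -1), (7, 8)) = 9.8489
d((3, -1), (6, -9)) = 8.544 <-- minimum
d((-4, 6), (7, 8)) = 11.1803
d((-4, 6), (6, -9)) = 18.0278
d((7, 8), (6, -9)) = 17.0294

Closest pair: (3, -1) and (6, -9) with distance 8.544

The closest pair is (3, -1) and (6, -9) with Euclidean distance 8.544. For 4 points, brute-force pairwise comparison is shown above. For large n, the divide-and-conquer algorithm (sort by x, recurse on halves, check the dividing strip) achieves O(n log n).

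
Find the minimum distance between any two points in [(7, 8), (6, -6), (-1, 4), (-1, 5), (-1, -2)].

Computing all pairwise distances among 5 points:

d((7, 8), (6, -6)) = 14.0357
d((7, 8), (-1, 4)) = 8.9443
d((7, 8), (-1, 5)) = 8.544
d((7, 8), (-1, -2)) = 12.8062
d((6, -6), (-1, 4)) = 12.2066
d((6, -6), (-1, 5)) = 13.0384
d((6, -6), (-1, -2)) = 8.0623
d((-1, 4), (-1, 5)) = 1.0 <-- minimum
d((-1, 4), (-1, -2)) = 6.0
d((-1, 5), (-1, -2)) = 7.0

Closest pair: (-1, 4) and (-1, 5) with distance 1.0

The closest pair is (-1, 4) and (-1, 5) with Euclidean distance 1.0. For 5 points, brute-force pairwise comparison is shown above. For large n, the divide-and-conquer algorithm (sort by x, recurse on halves, check the dividing strip) achieves O(n log n).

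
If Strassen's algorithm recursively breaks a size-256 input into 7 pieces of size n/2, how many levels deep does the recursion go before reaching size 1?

For divide and conquer with division factor 2:

Problem sizes at each level:
Level 0: 256
Level 1: 128
Level 2: 64
Level 3: 32
Level 4: 16
Level 5: 8
Level 6: 4
Level 7: 2
Level 8: 1

The root is level 0 and the size-1 base case is level 8 (the tree spans levels 0 through 8, i.e. 9 levels counting the root), so the depth is the number of divisions: log_2(256) = 8

The recursion tree depth is log_2(256) = 8. At each level, the problem size is divided by 2, so it takes 8 divisions to reduce to a base case of size 1. The algorithm makes 7 recursive calls at each level.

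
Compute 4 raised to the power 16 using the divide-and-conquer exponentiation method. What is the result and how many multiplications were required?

Computing 4^16 by squaring (build up from 4^1; each line after the first costs one multiplication):

4^1 = 4
4^2 = (4^1)^2 = 4^2 = 16
4^4 = (4^2)^2 = 16^2 = 256
4^8 = (4^4)^2 = 256^2 = 65536
4^16 = (4^8)^2 = 65536^2 = 4294967296

Result: 4294967296
Multiplications needed: 4 (4 lines after 4^1)

4^16 = 4294967296. Using exponentiation by squaring, this requires 4 multiplications. The key idea: if the exponent is even, square the half-power; if odd, multiply by the base once.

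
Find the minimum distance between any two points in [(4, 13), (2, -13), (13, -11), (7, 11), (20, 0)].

Computing all pairwise distances among 5 points:

d((4, 13), (2, -13)) = 26.0768
d((4, 13), (13, -11)) = 25.632
d((4, 13), (7, 11)) = 3.6056 <-- minimum
d((4, 13), (20, 0)) = 20.6155
d((2, -13), (13, -11)) = 11.1803
d((2, -13), (7, 11)) = 24.5153
d((2, -13), (20, 0)) = 22.2036
d((13, -11), (7, 11)) = 22.8035
d((13, -11), (20, 0)) = 13.0384
d((7, 11), (20, 0)) = 17.0294

Closest pair: (4, 13) and (7, 11) with distance 3.6056

The closest pair is (4, 13) and (7, 11) with Euclidean distance 3.6056. For 5 points, brute-force pairwise comparison is shown above. For large n, the divide-and-conquer algorithm (sort by x, recurse on halves, check the dividing strip) achieves O(n log n).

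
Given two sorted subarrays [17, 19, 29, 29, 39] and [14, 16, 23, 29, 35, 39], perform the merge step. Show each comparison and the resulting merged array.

Merging process:

Compare 17 vs 14: take 14 from right. Merged: [14]
Compare 17 vs 16: take 16 from right. Merged: [14, 16]
Compare 17 vs 23: take 17 from left. Merged: [14, 16, 17]
Compare 19 vs 23: take 19 from left. Merged: [14, 16, 17, 19]
Compare 29 vs 23: take 23 from right. Merged: [14, 16, 17, 19, 23]
Compare 29 vs 29: take 29 from left. Merged: [14, 16, 17, 19, 23, 29]
Compare 29 vs 29: take 29 from left. Merged: [14, 16, 17, 19, 23, 29, 29]
Compare 39 vs 29: take 29 from right. Merged: [14, 16, 17, 19, 23, 29, 29, 29]
Compare 39 vs 35: take 35 from right. Merged: [14, 16, 17, 19, 23, 29, 29, 29, 35]
Compare 39 vs 39: take 39 from left. Merged: [14, 16, 17, 19, 23, 29, 29, 29, 35, 39]
Append remaining from right: [39]. Merged: [14, 16, 17, 19, 23, 29, 29, 29, 35, 39, 39]

Final merged array: [14, 16, 17, 19, 23, 29, 29, 29, 35, 39, 39]
Total comparisons: 10

The merged array is [14, 16, 17, 19, 23, 29, 29, 29, 35, 39, 39], requiring 10 comparisons. The merge step runs in O(n) time where n is the total number of elements.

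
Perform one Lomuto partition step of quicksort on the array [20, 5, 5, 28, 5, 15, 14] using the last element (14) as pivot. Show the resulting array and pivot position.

Lomuto partition with pivot = 14:

Initial array: [20, 5, 5, 28, 5, 15, 14]

arr[0]=20 > 14: no swap
arr[1]=5 <= 14: swap with position 0, array becomes [5, 20, 5, 28, 5, 15, 14]
arr[2]=5 <= 14: swap with position 1, array becomes [5, 5, 20, 28, 5, 15, 14]
arr[3]=28 > 14: no swap
arr[4]=5 <= 14: swap with position 2, array becomes [5, 5, 5, 28, 20, 15, 14]
arr[5]=15 > 14: no swap

Place pivot at position 3: [5, 5, 5, 14, 20, 15, 28]
Pivot position: 3

After partitioning with pivot 14, the array becomes [5, 5, 5, 14, 20, 15, 28]. The pivot is placed at index 3. All elements to the left of the pivot are <= 14, and all elements to the right are > 14.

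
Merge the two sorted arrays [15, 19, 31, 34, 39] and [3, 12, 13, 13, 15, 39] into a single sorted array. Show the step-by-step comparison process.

Merging process:

Compare 15 vs 3: take 3 from right. Merged: [3]
Compare 15 vs 12: take 12 from right. Merged: [3, 12]
Compare 15 vs 13: take 13 from right. Merged: [3, 12, 13]
Compare 15 vs 13: take 13 from right. Merged: [3, 12, 13, 13]
Compare 15 vs 15: take 15 from left. Merged: [3, 12, 13, 13, 15]
Compare 19 vs 15: take 15 from right. Merged: [3, 12, 13, 13, 15, 15]
Compare 19 vs 39: take 19 from left. Merged: [3, 12, 13, 13, 15, 15, 19]
Compare 31 vs 39: take 31 from left. Merged: [3, 12, 13, 13, 15, 15, 19, 31]
Compare 34 vs 39: take 34 from left. Merged: [3, 12, 13, 13, 15, 15, 19, 31, 34]
Compare 39 vs 39: take 39 from left. Merged: [3, 12, 13, 13, 15, 15, 19, 31, 34, 39]
Append remaining from right: [39]. Merged: [3, 12, 13, 13, 15, 15, 19, 31, 34, 39, 39]

Final merged array: [3, 12, 13, 13, 15, 15, 19, 31, 34, 39, 39]
Total comparisons: 10

The merged array is [3, 12, 13, 13, 15, 15, 19, 31, 34, 39, 39], requiring 10 comparisons. The merge step runs in O(n) time where n is the total number of elements.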